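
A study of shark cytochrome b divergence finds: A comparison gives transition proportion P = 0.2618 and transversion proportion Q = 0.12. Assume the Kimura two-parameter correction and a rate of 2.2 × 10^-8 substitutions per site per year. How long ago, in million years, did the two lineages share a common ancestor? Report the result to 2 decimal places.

Under the Kimura two-parameter model, d = −½ ln(1 − 2P − Q) − ¼ ln(1 − 2Q).
1 − 2P − Q = 0.3564, giving −½ ln(0.3564) = 0.515851.
1 − 2Q = 0.76, giving −¼ ln(0.76) = 0.068609.
d = 0.515851 + 0.068609 = 0.584460.
Under a molecular clock d = 2μt, so t = d/(2μ) = 0.584460 / (2 × 2.2 × 10^-8) = 13.28 million years.

13.28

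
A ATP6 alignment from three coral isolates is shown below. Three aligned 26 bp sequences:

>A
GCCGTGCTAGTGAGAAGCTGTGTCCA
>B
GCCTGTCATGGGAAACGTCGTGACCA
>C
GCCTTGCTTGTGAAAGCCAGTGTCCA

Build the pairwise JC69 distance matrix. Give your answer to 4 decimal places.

A–B: 11/26 sites differ → p ≈ 0.423077, d = −0.75 ln(1 − 0.564103) = 0.622762 ≈ 0.6228.
A–C: 6/26 sites differ → p ≈ 0.230769, d = −0.75 ln(1 − 0.307692) = 0.275793 ≈ 0.2758.
B–C: 9/26 sites differ → p ≈ 0.346154, d = −0.75 ln(1 − 0.461539) = 0.464280 ≈ 0.4643.

d(A,B) = 0.6228, d(A,C) = 0.2758, d(B,C) = 0.4643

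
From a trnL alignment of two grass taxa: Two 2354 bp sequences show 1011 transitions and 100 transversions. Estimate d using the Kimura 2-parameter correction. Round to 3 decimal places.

P = 1011/2354 ≈ 0.429482 and Q = 100/2354 ≈ 0.042481.
Under the Kimura two-parameter model, d = −½ ln(1 − 2P − Q) − ¼ ln(1 − 2Q).
1 − 2P − Q = 0.098555, giving −½ ln(0.098555) = 1.158570.
1 − 2Q = 0.915038, giving −¼ ln(0.915038) = 0.022197.
d = 1.158570 + 0.022197 = 1.180767.

1.181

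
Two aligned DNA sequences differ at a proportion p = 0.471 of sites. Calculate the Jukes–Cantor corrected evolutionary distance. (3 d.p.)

0.742

d = −(3/4) ln(1 − 4p/3) = −0.75 ln(1 − 0.628) = −0.75 ln(0.372)
  = −0.75 × (-0.988861) = 0.741646 substitutions/site.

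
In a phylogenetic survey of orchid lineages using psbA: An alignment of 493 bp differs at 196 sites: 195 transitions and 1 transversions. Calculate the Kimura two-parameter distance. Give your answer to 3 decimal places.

P = 195/493 ≈ 0.395538 and Q = 1/493 ≈ 0.002028.
Under the Kimura two-parameter model, d = −½ ln(1 − 2P − Q) − ¼ ln(1 − 2Q).
1 − 2P − Q = 0.206896, giving −½ ln(0.206896) = 0.787770.
1 − 2Q = 0.995944, giving −¼ ln(0.995944) = 0.001016.
d = 0.787770 + 0.001016 = 0.788786.

0.789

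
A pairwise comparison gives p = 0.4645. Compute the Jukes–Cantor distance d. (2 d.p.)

0.72

d = −(3/4) ln(1 − 4p/3) = −0.75 ln(1 − 0.619333) = −0.75 ln(0.380667)
  = −0.75 × (-0.965830) = 0.724373 substitutions/site.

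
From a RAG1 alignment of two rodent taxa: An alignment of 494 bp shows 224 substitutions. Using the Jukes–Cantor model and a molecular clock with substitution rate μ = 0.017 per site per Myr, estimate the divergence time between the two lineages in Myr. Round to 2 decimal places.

p = 224/494 ≈ 0.453441.
d = −(3/4) ln(1 − 4p/3) = −0.75 ln(1 − 0.604588) = −0.75 ln(0.395412)
  = −0.75 × (-0.927827) = 0.695870 substitutions/site.
Under a molecular clock d = 2μt, so t = d/(2μ) = 0.695870 / (2 × 0.017) = 20.47 Myr.

20.47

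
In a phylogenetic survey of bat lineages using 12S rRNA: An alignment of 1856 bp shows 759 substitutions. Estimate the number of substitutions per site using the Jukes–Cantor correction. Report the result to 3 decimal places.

p = 759/1856 ≈ 0.408944.
d = −(3/4) ln(1 − 4p/3) = −0.75 ln(1 − 0.545259) = −0.75 ln(0.454741)
  = −0.75 × (-0.788027) = 0.591020 substitutions/site.

0.591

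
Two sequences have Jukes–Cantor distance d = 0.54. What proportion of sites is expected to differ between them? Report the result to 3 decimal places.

0.385

p = (3/4)(1 − e^(−4d/3)) = 0.75 × (1 − e^(-0.72)) = 0.75 × (1 − 0.486752) = 0.384936.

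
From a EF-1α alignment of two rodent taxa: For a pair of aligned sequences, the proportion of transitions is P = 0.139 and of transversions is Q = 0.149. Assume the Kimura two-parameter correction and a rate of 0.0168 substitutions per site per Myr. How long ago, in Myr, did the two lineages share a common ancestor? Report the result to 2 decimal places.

10.92

Under the Kimura two-parameter model, d = −½ ln(1 − 2P − Q) − ¼ ln(1 − 2Q).
1 − 2P − Q = 0.573, giving −½ ln(0.573) = 0.278435.
1 − 2Q = 0.702, giving −¼ ln(0.702) = 0.088455.
d = 0.278435 + 0.088455 = 0.366890.
Under a molecular clock d = 2μt, so t = d/(2μ) = 0.366890 / (2 × 0.0168) = 10.92 Myr.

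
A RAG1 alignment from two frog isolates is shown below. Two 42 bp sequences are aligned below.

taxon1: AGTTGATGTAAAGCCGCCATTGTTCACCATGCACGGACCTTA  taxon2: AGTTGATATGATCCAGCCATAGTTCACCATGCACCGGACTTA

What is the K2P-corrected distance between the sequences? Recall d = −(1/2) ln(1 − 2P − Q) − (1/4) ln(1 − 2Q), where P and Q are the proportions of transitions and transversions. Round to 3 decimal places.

0.252

Of 42 sites, 3 differences are transitions and 6 are transversions, so P = 3/42 ≈ 0.071429 and Q = 6/42 ≈ 0.142857.
Under the Kimura two-parameter model, d = −½ ln(1 − 2P − Q) − ¼ ln(1 − 2Q).
1 − 2P − Q = 0.714285, giving −½ ln(0.714285) = 0.168237.
1 − 2Q = 0.714286, giving −¼ ln(0.714286) = 0.084118.
d = 0.168237 + 0.084118 = 0.252355.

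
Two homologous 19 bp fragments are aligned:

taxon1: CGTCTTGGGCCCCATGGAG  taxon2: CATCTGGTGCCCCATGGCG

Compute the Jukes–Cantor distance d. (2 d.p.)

The sequences differ at 4 of 19 sites (2, 6, 8, 18), so p = 4/19 ≈ 0.210526.
d = −(3/4) ln(1 − 4p/3) = −0.75 ln(1 − 0.280701) = −0.75 ln(0.719299)
  = −0.75 × (-0.329478) = 0.247109 substitutions/site.

0.25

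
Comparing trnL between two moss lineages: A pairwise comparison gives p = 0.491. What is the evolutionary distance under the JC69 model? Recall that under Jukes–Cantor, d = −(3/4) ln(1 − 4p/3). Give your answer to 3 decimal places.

d = −(3/4) ln(1 − 4p/3) = −0.75 ln(1 − 0.654667) = −0.75 ln(0.345333)
  = −0.75 × (-1.063246) = 0.797435 substitutions/site.

0.797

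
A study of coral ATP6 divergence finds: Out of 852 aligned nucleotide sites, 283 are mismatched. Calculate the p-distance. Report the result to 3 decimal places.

p = 283/852 = 0.332159… ≈ 0.332 (to 3 d.p.).

0.332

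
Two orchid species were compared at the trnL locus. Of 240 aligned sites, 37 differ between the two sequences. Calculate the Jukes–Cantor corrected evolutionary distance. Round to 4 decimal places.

p = 37/240 ≈ 0.154167.
d = −(3/4) ln(1 − 4p/3) = −0.75 ln(1 − 0.205556) = −0.75 ln(0.794444)
  = −0.75 × (-0.230113) = 0.172585 substitutions/site.

0.1726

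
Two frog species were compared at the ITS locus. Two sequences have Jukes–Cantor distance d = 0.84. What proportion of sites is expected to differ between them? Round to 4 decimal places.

0.5053

p = (3/4)(1 − e^(−4d/3)) = 0.75 × (1 − e^(-1.12)) = 0.75 × (1 − 0.326280) = 0.505290.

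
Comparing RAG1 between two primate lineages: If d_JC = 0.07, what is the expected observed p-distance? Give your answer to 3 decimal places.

0.067

p = (3/4)(1 − e^(−4d/3)) = 0.75 × (1 − e^(-0.093333)) = 0.75 × (1 − 0.910890) = 0.066833.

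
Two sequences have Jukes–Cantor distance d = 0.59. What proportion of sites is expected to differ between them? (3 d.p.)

p = (3/4)(1 − e^(−4d/3)) = 0.75 × (1 − e^(-0.786667)) = 0.75 × (1 − 0.455360) = 0.408480.

0.408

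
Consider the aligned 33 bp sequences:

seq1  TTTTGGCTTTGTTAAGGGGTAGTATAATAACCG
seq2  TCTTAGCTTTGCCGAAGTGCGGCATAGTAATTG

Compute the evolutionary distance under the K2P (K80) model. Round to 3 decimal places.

0.724

Of 33 sites, 12 differences are transitions and 1 are transversions, so P = 12/33 ≈ 0.363636 and Q = 1/33 ≈ 0.030303.
Under the Kimura two-parameter model, d = −½ ln(1 − 2P − Q) − ¼ ln(1 − 2Q).
1 − 2P − Q = 0.242425, giving −½ ln(0.242425) = 0.708531.
1 − 2Q = 0.939394, giving −¼ ln(0.939394) = 0.015630.
d = 0.708531 + 0.015630 = 0.724161.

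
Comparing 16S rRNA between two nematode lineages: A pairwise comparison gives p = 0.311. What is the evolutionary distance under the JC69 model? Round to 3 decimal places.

0.402

d = −(3/4) ln(1 − 4p/3) = −0.75 ln(1 − 0.414667) = −0.75 ln(0.585333)
  = −0.75 × (-0.535574) = 0.401681 substitutions/site.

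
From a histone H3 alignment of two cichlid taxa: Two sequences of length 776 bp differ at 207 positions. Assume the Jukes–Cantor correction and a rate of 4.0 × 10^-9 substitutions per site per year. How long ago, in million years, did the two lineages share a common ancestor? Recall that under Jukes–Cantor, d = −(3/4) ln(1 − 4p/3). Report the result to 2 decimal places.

p = 207/776 ≈ 0.266753.
d = −(3/4) ln(1 − 4p/3) = −0.75 ln(1 − 0.355671) = −0.75 ln(0.644329)
  = −0.75 × (-0.439546) = 0.329660 substitutions/site.
Under a molecular clock d = 2μt, so t = d/(2μ) = 0.329660 / (2 × 4.0 × 10^-9) = 41.21 million years.

41.21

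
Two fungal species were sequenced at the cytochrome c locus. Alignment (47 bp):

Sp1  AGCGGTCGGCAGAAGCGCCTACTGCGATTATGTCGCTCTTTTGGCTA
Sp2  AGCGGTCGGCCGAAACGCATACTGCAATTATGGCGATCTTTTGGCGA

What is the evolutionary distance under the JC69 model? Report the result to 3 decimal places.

The sequences differ at 7 of 47 sites (11, 15, 19, 26, 33, 36, 46), so p = 7/47 ≈ 0.148936.
d = −(3/4) ln(1 − 4p/3) = −0.75 ln(1 − 0.198581) = −0.75 ln(0.801419)
  = −0.75 × (-0.221371) = 0.166028 substitutions/site.

0.166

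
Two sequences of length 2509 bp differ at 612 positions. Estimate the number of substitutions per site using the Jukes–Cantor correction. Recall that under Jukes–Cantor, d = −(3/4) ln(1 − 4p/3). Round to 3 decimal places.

p = 612/2509 ≈ 0.243922.
d = −(3/4) ln(1 − 4p/3) = −0.75 ln(1 − 0.325229) = −0.75 ln(0.674771)
  = −0.75 × (-0.393382) = 0.295037 substitutions/site.

0.295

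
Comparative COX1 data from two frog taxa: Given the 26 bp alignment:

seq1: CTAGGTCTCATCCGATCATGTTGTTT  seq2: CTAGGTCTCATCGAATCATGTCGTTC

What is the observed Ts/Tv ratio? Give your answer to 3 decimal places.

3.000

Transitions are A↔G and C↔T; transversions are all other mismatches.
Transitions: 3. Transversions: 1.
R = 3/1 = 3.000.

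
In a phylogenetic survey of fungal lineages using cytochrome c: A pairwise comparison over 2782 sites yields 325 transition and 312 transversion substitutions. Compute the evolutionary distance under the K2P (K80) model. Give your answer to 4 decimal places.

P = 325/2782 ≈ 0.116822 and Q = 312/2782 ≈ 0.11215.
Under the Kimura two-parameter model, d = −½ ln(1 − 2P − Q) − ¼ ln(1 − 2Q).
1 − 2P − Q = 0.654206, giving −½ ln(0.654206) = 0.212166.
1 − 2Q = 0.7757, giving −¼ ln(0.7757) = 0.063497.
d = 0.212166 + 0.063497 = 0.275663.

0.2757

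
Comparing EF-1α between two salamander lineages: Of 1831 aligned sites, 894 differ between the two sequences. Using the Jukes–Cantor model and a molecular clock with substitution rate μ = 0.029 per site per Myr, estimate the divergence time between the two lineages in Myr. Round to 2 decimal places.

13.61

p = 894/1831 ≈ 0.488258.
d = −(3/4) ln(1 − 4p/3) = −0.75 ln(1 − 0.651011) = −0.75 ln(0.348989)
  = −0.75 × (-1.052715) = 0.789536 substitutions/site.
Under a molecular clock d = 2μt, so t = d/(2μ) = 0.789536 / (2 × 0.029) = 13.61 Myr.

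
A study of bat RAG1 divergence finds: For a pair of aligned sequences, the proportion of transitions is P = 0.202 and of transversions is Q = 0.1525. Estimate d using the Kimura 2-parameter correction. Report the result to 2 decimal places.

0.50

Under the Kimura two-parameter model, d = −½ ln(1 − 2P − Q) − ¼ ln(1 − 2Q).
1 − 2P − Q = 0.4435, giving −½ ln(0.4435) = 0.406529.
1 − 2Q = 0.695, giving −¼ ln(0.695) = 0.090961.
d = 0.406529 + 0.090961 = 0.497490.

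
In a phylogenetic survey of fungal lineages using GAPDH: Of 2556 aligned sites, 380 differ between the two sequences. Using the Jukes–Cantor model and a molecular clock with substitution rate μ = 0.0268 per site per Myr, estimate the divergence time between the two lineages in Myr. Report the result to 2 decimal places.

3.09

p = 380/2556 ≈ 0.14867.
d = −(3/4) ln(1 − 4p/3) = −0.75 ln(1 − 0.198227) = −0.75 ln(0.801773)
  = −0.75 × (-0.220930) = 0.165698 substitutions/site.
Under a molecular clock d = 2μt, so t = d/(2μ) = 0.165698 / (2 × 0.0268) = 3.09 Myr.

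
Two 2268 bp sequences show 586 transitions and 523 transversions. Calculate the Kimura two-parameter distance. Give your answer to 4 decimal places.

0.8425

P = 586/2268 ≈ 0.258377 and Q = 523/2268 ≈ 0.2306.
Under the Kimura two-parameter model, d = −½ ln(1 − 2P − Q) − ¼ ln(1 − 2Q).
1 − 2P − Q = 0.252646, giving −½ ln(0.252646) = 0.687883.
1 − 2Q = 0.5388, giving −¼ ln(0.5388) = 0.154603.
d = 0.687883 + 0.154603 = 0.842486.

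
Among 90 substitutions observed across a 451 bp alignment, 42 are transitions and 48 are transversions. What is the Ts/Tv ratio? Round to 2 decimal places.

R = 42/48 = 0.875 ≈ 0.88 (to 2 d.p.).

0.88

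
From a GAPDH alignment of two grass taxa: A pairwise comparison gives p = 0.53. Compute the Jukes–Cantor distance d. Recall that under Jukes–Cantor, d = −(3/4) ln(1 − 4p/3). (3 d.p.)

d = −(3/4) ln(1 − 4p/3) = −0.75 ln(1 − 0.706667) = −0.75 ln(0.293333)
  = −0.75 × (-1.226447) = 0.919835 substitutions/site.

0.920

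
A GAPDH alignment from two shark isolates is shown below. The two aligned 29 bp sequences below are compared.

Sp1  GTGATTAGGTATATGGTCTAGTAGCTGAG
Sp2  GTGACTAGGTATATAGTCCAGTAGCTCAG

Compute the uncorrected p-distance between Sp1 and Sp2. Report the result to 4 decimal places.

The sequences differ at 4 of 29 positions (sites 5, 15, 19, 27).
p = 4/29 = 0.137931… ≈ 0.1379 (to 4 d.p.).

0.1379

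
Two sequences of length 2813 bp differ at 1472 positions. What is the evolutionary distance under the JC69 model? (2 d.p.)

p = 1472/2813 ≈ 0.523285.
d = −(3/4) ln(1 − 4p/3) = −0.75 ln(1 − 0.697713) = −0.75 ln(0.302287)
  = −0.75 × (-1.196378) = 0.897284 substitutions/site.

0.90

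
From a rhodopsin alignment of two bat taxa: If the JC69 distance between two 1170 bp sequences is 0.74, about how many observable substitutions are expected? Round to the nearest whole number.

Invert JC69: p = (3/4)(1 − e^(−4d/3)) = 0.75 × (1 − e^(-0.986667)) = 0.75 × (1 − 0.372817) = 0.470387.
Expected differing sites = pL ≈ 0.470387 × 1170 = 550.35279 ≈ 550.

550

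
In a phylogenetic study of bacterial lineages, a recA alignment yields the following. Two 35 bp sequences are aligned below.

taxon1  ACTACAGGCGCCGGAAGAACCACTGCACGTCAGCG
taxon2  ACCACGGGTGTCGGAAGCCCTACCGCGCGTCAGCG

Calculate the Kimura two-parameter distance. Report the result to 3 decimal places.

Of 35 sites, 7 differences are transitions and 2 are transversions, so P = 7/35 = 0.2 and Q = 2/35 ≈ 0.057143.
Under the Kimura two-parameter model, d = −½ ln(1 − 2P − Q) − ¼ ln(1 − 2Q).
1 − 2P − Q = 0.542857, giving −½ ln(0.542857) = 0.305455.
1 − 2Q = 0.885714, giving −¼ ln(0.885714) = 0.030340.
d = 0.305455 + 0.030340 = 0.335795.

0.336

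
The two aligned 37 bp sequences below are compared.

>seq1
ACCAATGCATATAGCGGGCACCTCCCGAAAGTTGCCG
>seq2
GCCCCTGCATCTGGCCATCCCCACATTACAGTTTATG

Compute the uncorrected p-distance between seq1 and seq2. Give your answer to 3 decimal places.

The sequences differ at 17 of 37 positions.
p = 17/37 = 0.459459… ≈ 0.459 (to 3 d.p.).

0.459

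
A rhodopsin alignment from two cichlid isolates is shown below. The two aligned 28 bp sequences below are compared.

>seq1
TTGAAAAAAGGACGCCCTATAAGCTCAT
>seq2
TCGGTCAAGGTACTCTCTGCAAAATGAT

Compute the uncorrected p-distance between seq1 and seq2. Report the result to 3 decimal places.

The sequences differ at 13 of 28 positions.
p = 13/28 = 0.464285… ≈ 0.464 (to 3 d.p.).

0.464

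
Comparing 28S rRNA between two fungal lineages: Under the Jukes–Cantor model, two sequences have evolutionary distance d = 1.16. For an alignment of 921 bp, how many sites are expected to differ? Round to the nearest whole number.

544

Invert JC69: p = (3/4)(1 − e^(−4d/3)) = 0.75 × (1 − e^(-1.546667)) = 0.75 × (1 − 0.212957) = 0.590282.
Expected differing sites = pL ≈ 0.590282 × 921 = 543.649722 ≈ 544.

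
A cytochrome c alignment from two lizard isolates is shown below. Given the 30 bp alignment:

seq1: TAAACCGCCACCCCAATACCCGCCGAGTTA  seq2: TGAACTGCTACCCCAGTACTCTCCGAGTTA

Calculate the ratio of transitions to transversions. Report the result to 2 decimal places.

5.00

Transitions are A↔G and C↔T; transversions are all other mismatches.
Transitions: 5. Transversions: 1.
R = 5/1 = 5.00.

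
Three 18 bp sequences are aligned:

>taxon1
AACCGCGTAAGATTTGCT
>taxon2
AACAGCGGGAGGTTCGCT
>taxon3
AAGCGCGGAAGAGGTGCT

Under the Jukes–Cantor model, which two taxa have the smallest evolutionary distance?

taxon1 and taxon3

taxon1–taxon2: 5/18 differ, p = 0.278, d = 0.347.
taxon1–taxon3: 4/18 differ, p = 0.222, d = 0.264.
taxon2–taxon3: 7/18 differ, p = 0.389, d = 0.548.
The smallest distance is between taxon1 and taxon3.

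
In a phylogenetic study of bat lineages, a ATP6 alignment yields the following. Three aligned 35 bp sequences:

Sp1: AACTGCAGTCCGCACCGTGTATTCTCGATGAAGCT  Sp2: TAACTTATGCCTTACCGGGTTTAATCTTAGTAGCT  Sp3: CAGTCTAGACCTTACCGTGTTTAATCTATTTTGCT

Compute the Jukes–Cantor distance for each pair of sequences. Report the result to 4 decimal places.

Sp1–Sp2: 17/35 sites differ → p ≈ 0.485714, d = −0.75 ln(1 − 0.647619) = 0.782282 ≈ 0.7823.
Sp1–Sp3: 14/35 sites differ → p = 0.4, d = −0.75 ln(1 − 0.533333) = 0.571605 ≈ 0.5716.
Sp2–Sp3: 11/35 sites differ → p ≈ 0.314286, d = −0.75 ln(1 − 0.419048) = 0.407315 ≈ 0.4073.

d(Sp1,Sp2) = 0.7823, d(Sp1,Sp3) = 0.5716, d(Sp2,Sp3) = 0.4073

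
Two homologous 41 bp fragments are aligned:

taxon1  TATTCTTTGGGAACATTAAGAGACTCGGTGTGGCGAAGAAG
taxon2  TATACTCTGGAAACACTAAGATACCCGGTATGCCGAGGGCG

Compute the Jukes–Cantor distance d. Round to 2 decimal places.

The sequences differ at 11 of 41 sites, so p = 11/41 ≈ 0.268293.
d = −(3/4) ln(1 − 4p/3) = −0.75 ln(1 − 0.357724) = −0.75 ln(0.642276)
  = −0.75 × (-0.442737) = 0.332053 substitutions/site.

0.33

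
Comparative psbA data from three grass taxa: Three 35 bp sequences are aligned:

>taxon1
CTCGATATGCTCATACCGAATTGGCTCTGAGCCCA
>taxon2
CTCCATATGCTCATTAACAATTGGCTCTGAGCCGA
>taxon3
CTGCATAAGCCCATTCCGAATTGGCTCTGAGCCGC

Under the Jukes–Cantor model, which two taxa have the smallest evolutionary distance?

taxon1–taxon2: 6/35 differ, p = 0.171, d = 0.195.
taxon1–taxon3: 7/35 differ, p = 0.200, d = 0.233.
taxon2–taxon3: 7/35 differ, p = 0.200, d = 0.233.
The smallest distance is between taxon1 and taxon2.

taxon1 and taxon2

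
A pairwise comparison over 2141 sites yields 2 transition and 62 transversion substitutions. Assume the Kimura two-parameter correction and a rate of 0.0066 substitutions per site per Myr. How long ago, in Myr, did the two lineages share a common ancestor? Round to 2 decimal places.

P = 2/2141 ≈ 0.000934 and Q = 62/2141 ≈ 0.028958.
Under the Kimura two-parameter model, d = −½ ln(1 − 2P − Q) − ¼ ln(1 − 2Q).
1 − 2P − Q = 0.969174, giving −½ ln(0.969174) = 0.015656.
1 − 2Q = 0.942084, giving −¼ ln(0.942084) = 0.014915.
d = 0.015656 + 0.014915 = 0.030571.
Under a molecular clock d = 2μt, so t = d/(2μ) = 0.030571 / (2 × 0.0066) = 2.32 Myr.

2.32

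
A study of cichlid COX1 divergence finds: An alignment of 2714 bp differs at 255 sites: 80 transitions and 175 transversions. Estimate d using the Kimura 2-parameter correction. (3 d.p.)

P = 80/2714 ≈ 0.029477 and Q = 175/2714 ≈ 0.06448.
Under the Kimura two-parameter model, d = −½ ln(1 − 2P − Q) − ¼ ln(1 − 2Q).
1 − 2P − Q = 0.876566, giving −½ ln(0.876566) = 0.065872.
1 − 2Q = 0.87104, giving −¼ ln(0.87104) = 0.034517.
d = 0.065872 + 0.034517 = 0.100389.

0.100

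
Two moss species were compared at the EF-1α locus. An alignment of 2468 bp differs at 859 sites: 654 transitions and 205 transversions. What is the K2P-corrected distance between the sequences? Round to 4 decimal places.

0.5201

P = 654/2468 ≈ 0.264992 and Q = 205/2468 ≈ 0.083063.
Under the Kimura two-parameter model, d = −½ ln(1 − 2P − Q) − ¼ ln(1 − 2Q).
1 − 2P − Q = 0.386953, giving −½ ln(0.386953) = 0.474726.
1 − 2Q = 0.833874, giving −¼ ln(0.833874) = 0.045418.
d = 0.474726 + 0.045418 = 0.520144.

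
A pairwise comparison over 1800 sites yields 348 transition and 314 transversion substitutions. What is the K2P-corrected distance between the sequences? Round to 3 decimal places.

P = 348/1800 ≈ 0.193333 and Q = 314/1800 ≈ 0.174444.
Under the Kimura two-parameter model, d = −½ ln(1 − 2P − Q) − ¼ ln(1 − 2Q).
1 − 2P − Q = 0.43889, giving −½ ln(0.43889) = 0.411753.
1 − 2Q = 0.651112, giving −¼ ln(0.651112) = 0.107268.
d = 0.411753 + 0.107268 = 0.519021.

0.519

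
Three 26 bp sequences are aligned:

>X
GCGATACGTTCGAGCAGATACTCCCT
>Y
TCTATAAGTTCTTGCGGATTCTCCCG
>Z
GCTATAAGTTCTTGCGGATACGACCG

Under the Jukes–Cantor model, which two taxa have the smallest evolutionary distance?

Y and Z

X–Y: 8/26 differ, p = 0.308, d = 0.396.
X–Z: 8/26 differ, p = 0.308, d = 0.396.
Y–Z: 4/26 differ, p = 0.154, d = 0.172.
The smallest distance is between Y and Z.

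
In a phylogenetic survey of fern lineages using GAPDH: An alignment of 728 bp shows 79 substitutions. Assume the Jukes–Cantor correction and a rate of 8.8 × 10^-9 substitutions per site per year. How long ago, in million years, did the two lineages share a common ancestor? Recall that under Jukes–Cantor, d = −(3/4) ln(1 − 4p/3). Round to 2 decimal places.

p = 79/728 ≈ 0.108516.
d = −(3/4) ln(1 − 4p/3) = −0.75 ln(1 − 0.144688) = −0.75 ln(0.855312)
  = −0.75 × (-0.156289) = 0.117217 substitutions/site.
Under a molecular clock d = 2μt, so t = d/(2μ) = 0.117217 / (2 × 8.8 × 10^-9) = 6.66 million years.

6.66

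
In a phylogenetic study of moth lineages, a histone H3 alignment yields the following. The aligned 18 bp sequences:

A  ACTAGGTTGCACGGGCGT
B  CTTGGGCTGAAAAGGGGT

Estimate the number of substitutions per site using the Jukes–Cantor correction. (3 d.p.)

The sequences differ at 8 of 18 sites (1, 2, 4, 7, 10, 12, 13, 16), so p = 8/18 ≈ 0.444444.
d = −(3/4) ln(1 − 4p/3) = −0.75 ln(1 − 0.592592) = −0.75 ln(0.407408)
  = −0.75 × (-0.897940) = 0.673455 substitutions/site.

0.673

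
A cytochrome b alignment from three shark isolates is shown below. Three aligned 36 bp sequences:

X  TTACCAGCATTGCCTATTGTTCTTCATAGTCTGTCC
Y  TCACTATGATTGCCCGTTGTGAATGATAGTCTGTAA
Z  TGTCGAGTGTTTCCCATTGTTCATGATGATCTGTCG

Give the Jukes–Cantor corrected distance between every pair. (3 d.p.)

d(X,Y) = 0.441, d(X,Z) = 0.441, d(Y,Z) = 0.548

X–Y: 12/36 sites differ → p ≈ 0.333333, d = −0.75 ln(1 − 0.444444) = 0.440839 ≈ 0.441.
X–Z: 12/36 sites differ → p ≈ 0.333333, d = −0.75 ln(1 − 0.444444) = 0.440839 ≈ 0.441.
Y–Z: 14/36 sites differ → p ≈ 0.388889, d = −0.75 ln(1 − 0.518519) = 0.548166 ≈ 0.548.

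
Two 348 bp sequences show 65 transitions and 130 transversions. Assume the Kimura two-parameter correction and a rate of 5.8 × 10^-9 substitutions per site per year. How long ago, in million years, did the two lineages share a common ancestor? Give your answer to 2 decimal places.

P = 65/348 ≈ 0.186782 and Q = 130/348 ≈ 0.373563.
Under the Kimura two-parameter model, d = −½ ln(1 − 2P − Q) − ¼ ln(1 − 2Q).
1 − 2P − Q = 0.252873, giving −½ ln(0.252873) = 0.687434.
1 − 2Q = 0.252874, giving −¼ ln(0.252874) = 0.343716.
d = 0.687434 + 0.343716 = 1.031150.
Under a molecular clock d = 2μt, so t = d/(2μ) = 1.031150 / (2 × 5.8 × 10^-9) = 88.89 million years.

88.89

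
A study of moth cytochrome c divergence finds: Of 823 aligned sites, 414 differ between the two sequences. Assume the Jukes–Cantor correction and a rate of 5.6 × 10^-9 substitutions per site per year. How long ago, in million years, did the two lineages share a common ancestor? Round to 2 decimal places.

p = 414/823 ≈ 0.503038.
d = −(3/4) ln(1 − 4p/3) = −0.75 ln(1 − 0.670717) = −0.75 ln(0.329283)
  = −0.75 × (-1.110838) = 0.833129 substitutions/site.
Under a molecular clock d = 2μt, so t = d/(2μ) = 0.833129 / (2 × 5.6 × 10^-9) = 74.39 million years.

74.39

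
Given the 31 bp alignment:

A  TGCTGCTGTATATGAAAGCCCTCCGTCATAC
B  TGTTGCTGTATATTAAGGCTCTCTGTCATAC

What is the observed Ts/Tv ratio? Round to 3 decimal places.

Transitions are A↔G and C↔T; transversions are all other mismatches.
Transitions: 4. Transversions: 1.
R = 4/1 = 4.000.

4.000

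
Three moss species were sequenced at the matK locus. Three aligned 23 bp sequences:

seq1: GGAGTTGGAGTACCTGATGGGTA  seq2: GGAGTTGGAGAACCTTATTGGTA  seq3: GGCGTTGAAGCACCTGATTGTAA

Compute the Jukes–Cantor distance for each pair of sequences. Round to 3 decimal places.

d(seq1,seq2) = 0.143, d(seq1,seq3) = 0.321, d(seq2,seq3) = 0.321

seq1–seq2: 3/23 sites differ → p ≈ 0.130435, d = −0.75 ln(1 − 0.173913) = 0.143291 ≈ 0.143.
seq1–seq3: 6/23 sites differ → p ≈ 0.26087, d = −0.75 ln(1 − 0.347827) = 0.320584 ≈ 0.321.
seq2–seq3: 6/23 sites differ → p ≈ 0.26087, d = −0.75 ln(1 − 0.347827) = 0.320584 ≈ 0.321.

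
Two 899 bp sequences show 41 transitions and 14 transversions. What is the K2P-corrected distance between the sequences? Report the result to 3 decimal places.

0.064

P = 41/899 ≈ 0.045606 and Q = 14/899 ≈ 0.015573.
Under the Kimura two-parameter model, d = −½ ln(1 − 2P − Q) − ¼ ln(1 − 2Q).
1 − 2P − Q = 0.893215, giving −½ ln(0.893215) = 0.056464.
1 − 2Q = 0.968854, giving −¼ ln(0.968854) = 0.007910.
d = 0.056464 + 0.007910 = 0.064374.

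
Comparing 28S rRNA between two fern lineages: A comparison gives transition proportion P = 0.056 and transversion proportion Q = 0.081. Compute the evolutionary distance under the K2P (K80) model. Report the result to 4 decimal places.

Under the Kimura two-parameter model, d = −½ ln(1 − 2P − Q) − ¼ ln(1 − 2Q).
1 − 2P − Q = 0.807, giving −½ ln(0.807) = 0.107216.
1 − 2Q = 0.838, giving −¼ ln(0.838) = 0.044184.
d = 0.107216 + 0.044184 = 0.151400.

0.1514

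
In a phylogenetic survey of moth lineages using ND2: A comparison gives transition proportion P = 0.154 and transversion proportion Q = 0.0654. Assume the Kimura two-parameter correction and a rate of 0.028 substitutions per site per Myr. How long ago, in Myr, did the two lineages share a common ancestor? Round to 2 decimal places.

4.80

Under the Kimura two-parameter model, d = −½ ln(1 − 2P − Q) − ¼ ln(1 − 2Q).
1 − 2P − Q = 0.6266, giving −½ ln(0.6266) = 0.233723.
1 − 2Q = 0.8692, giving −¼ ln(0.8692) = 0.035046.
d = 0.233723 + 0.035046 = 0.268769.
Under a molecular clock d = 2μt, so t = d/(2μ) = 0.268769 / (2 × 0.028) = 4.80 Myr.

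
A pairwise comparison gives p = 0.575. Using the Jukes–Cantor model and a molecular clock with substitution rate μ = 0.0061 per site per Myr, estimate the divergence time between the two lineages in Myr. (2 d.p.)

d = −(3/4) ln(1 − 4p/3) = −0.75 ln(1 − 0.766667) = −0.75 ln(0.233333)
  = −0.75 × (-1.455289) = 1.091467 substitutions/site.
Under a molecular clock d = 2μt, so t = d/(2μ) = 1.091467 / (2 × 0.0061) = 89.46 Myr.

89.46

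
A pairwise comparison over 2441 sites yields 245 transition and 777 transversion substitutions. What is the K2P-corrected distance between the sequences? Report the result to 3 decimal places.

0.619

P = 245/2441 ≈ 0.100369 and Q = 777/2441 ≈ 0.318312.
Under the Kimura two-parameter model, d = −½ ln(1 − 2P − Q) − ¼ ln(1 − 2Q).
1 − 2P − Q = 0.48095, giving −½ ln(0.48095) = 0.365996.
1 − 2Q = 0.363376, giving −¼ ln(0.363376) = 0.253079.
d = 0.365996 + 0.253079 = 0.619075.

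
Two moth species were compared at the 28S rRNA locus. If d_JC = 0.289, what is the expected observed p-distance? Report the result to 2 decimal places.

p = (3/4)(1 − e^(−4d/3)) = 0.75 × (1 − e^(-0.385333)) = 0.75 × (1 − 0.680224) = 0.239832.

0.24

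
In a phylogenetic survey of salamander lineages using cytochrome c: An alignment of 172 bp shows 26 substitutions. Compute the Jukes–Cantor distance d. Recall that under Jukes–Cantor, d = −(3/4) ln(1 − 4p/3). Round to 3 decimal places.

p = 26/172 ≈ 0.151163.
d = −(3/4) ln(1 − 4p/3) = −0.75 ln(1 − 0.201551) = −0.75 ln(0.798449)
  = −0.75 × (-0.225084) = 0.168813 substitutions/site.

0.169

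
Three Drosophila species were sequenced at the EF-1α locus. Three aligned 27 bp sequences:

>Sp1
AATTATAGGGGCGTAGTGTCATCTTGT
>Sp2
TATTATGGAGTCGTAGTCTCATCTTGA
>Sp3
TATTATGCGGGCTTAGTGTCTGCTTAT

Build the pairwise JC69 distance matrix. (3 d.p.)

d(Sp1,Sp2) = 0.264, d(Sp1,Sp3) = 0.318, d(Sp2,Sp3) = 0.441

Sp1–Sp2: 6/27 sites differ → p ≈ 0.222222, d = −0.75 ln(1 − 0.296296) = 0.263548 ≈ 0.264.
Sp1–Sp3: 7/27 sites differ → p ≈ 0.259259, d = −0.75 ln(1 − 0.345679) = 0.318118 ≈ 0.318.
Sp2–Sp3: 9/27 sites differ → p ≈ 0.333333, d = −0.75 ln(1 − 0.444444) = 0.440839 ≈ 0.441.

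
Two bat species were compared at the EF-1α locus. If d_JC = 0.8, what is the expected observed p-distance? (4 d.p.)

p = (3/4)(1 − e^(−4d/3)) = 0.75 × (1 − e^(-1.066667)) = 0.75 × (1 − 0.344154) = 0.491885.

0.4919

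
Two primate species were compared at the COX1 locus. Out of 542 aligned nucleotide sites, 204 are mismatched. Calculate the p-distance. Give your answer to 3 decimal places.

0.376

p = 204/542 = 0.376383… ≈ 0.376 (to 3 d.p.).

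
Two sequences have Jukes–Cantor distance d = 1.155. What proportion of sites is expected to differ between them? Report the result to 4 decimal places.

p = (3/4)(1 − e^(−4d/3)) = 0.75 × (1 − e^(-1.54)) = 0.75 × (1 − 0.214381) = 0.589214.

0.5892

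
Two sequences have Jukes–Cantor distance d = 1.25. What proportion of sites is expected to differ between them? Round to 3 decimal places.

p = (3/4)(1 − e^(−4d/3)) = 0.75 × (1 − e^(-1.666667)) = 0.75 × (1 − 0.188876) = 0.608343.

0.608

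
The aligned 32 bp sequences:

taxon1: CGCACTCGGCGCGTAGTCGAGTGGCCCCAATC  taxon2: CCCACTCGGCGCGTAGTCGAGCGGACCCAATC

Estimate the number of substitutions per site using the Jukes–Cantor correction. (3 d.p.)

The sequences differ at 3 of 32 sites (2, 22, 25), so p = 3/32 = 0.09375.
d = −(3/4) ln(1 − 4p/3) = −0.75 ln(1 − 0.125) = −0.75 ln(0.875)
  = −0.75 × (-0.133531) = 0.100148 substitutions/site.

0.100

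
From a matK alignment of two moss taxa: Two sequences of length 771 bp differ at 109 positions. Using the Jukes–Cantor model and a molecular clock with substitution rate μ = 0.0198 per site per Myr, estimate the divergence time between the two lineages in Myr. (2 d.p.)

3.96

p = 109/771 ≈ 0.141375.
d = −(3/4) ln(1 − 4p/3) = −0.75 ln(1 − 0.1885) = −0.75 ln(0.8115)
  = −0.75 × (-0.208871) = 0.156653 substitutions/site.
Under a molecular clock d = 2μt, so t = d/(2μ) = 0.156653 / (2 × 0.0198) = 3.96 Myr.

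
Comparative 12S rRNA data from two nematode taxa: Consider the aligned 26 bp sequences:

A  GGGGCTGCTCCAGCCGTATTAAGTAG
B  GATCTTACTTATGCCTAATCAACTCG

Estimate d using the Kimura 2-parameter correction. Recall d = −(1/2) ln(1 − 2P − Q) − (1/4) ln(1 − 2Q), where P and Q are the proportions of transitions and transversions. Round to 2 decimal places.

0.83

Of 26 sites, 5 differences are transitions and 8 are transversions, so P = 5/26 ≈ 0.192308 and Q = 8/26 ≈ 0.307692.
Under the Kimura two-parameter model, d = −½ ln(1 − 2P − Q) − ¼ ln(1 − 2Q).
1 − 2P − Q = 0.307692, giving −½ ln(0.307692) = 0.589328.
1 − 2Q = 0.384616, giving −¼ ln(0.384616) = 0.238877.
d = 0.589328 + 0.238877 = 0.828205.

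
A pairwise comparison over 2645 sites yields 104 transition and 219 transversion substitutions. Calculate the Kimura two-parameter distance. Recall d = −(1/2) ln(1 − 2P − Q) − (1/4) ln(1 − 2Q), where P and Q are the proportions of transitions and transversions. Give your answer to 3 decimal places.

P = 104/2645 ≈ 0.039319 and Q = 219/2645 ≈ 0.082798.
Under the Kimura two-parameter model, d = −½ ln(1 − 2P − Q) − ¼ ln(1 − 2Q).
1 − 2P − Q = 0.838564, giving −½ ln(0.838564) = 0.088032.
1 − 2Q = 0.834404, giving −¼ ln(0.834404) = 0.045259.
d = 0.088032 + 0.045259 = 0.133291.

0.133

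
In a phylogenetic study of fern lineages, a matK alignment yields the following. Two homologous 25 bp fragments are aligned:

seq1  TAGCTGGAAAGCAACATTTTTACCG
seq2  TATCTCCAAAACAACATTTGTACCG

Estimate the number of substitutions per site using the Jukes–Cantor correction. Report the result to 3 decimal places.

The sequences differ at 5 of 25 sites (3, 6, 7, 11, 20), so p = 5/25 = 0.2.
d = −(3/4) ln(1 − 4p/3) = −0.75 ln(1 − 0.266667) = −0.75 ln(0.733333)
  = −0.75 × (-0.310155) = 0.232616 substitutions/site.

0.233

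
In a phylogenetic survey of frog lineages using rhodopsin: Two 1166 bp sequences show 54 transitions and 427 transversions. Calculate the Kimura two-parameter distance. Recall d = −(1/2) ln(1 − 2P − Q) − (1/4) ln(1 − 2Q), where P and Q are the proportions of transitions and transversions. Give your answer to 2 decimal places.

P = 54/1166 ≈ 0.046312 and Q = 427/1166 ≈ 0.366209.
Under the Kimura two-parameter model, d = −½ ln(1 − 2P − Q) − ¼ ln(1 − 2Q).
1 − 2P − Q = 0.541167, giving −½ ln(0.541167) = 0.307014.
1 − 2Q = 0.267582, giving −¼ ln(0.267582) = 0.329582.
d = 0.307014 + 0.329582 = 0.636596.

0.64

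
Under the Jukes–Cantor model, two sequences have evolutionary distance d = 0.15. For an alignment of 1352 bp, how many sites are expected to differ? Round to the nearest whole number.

Invert JC69: p = (3/4)(1 − e^(−4d/3)) = 0.75 × (1 − e^(-0.2)) = 0.75 × (1 − 0.818731) = 0.135952.
Expected differing sites = pL ≈ 0.135952 × 1352 = 183.807104 ≈ 184.

184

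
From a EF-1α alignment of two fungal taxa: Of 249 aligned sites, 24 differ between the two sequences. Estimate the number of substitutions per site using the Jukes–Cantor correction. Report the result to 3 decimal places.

p = 24/249 ≈ 0.096386.
d = −(3/4) ln(1 − 4p/3) = −0.75 ln(1 − 0.128515) = −0.75 ln(0.871485)
  = −0.75 × (-0.137557) = 0.103168 substitutions/site.

0.103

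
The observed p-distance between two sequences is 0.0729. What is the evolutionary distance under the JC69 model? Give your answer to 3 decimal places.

d = −(3/4) ln(1 − 4p/3) = −0.75 ln(1 − 0.0972) = −0.75 ln(0.9028)
  = −0.75 × (-0.102254) = 0.076691 substitutions/site.

0.077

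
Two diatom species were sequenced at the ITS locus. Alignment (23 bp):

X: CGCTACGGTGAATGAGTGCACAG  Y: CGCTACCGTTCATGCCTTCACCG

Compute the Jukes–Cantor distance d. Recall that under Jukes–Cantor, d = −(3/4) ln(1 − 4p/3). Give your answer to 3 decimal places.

The sequences differ at 7 of 23 sites (7, 10, 11, 15, 16, 18, 22), so p = 7/23 ≈ 0.304348.
d = −(3/4) ln(1 − 4p/3) = −0.75 ln(1 − 0.405797) = −0.75 ln(0.594203)
  = −0.75 × (-0.520534) = 0.390401 substitutions/site.

0.390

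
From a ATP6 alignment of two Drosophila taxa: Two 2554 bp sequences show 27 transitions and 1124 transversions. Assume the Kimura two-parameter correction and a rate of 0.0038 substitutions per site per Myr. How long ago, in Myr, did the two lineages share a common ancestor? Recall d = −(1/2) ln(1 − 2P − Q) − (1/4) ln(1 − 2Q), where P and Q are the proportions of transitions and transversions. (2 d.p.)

110.49

P = 27/2554 ≈ 0.010572 and Q = 1124/2554 ≈ 0.440094.
Under the Kimura two-parameter model, d = −½ ln(1 − 2P − Q) − ¼ ln(1 − 2Q).
1 − 2P − Q = 0.538762, giving −½ ln(0.538762) = 0.309241.
1 − 2Q = 0.119812, giving −¼ ln(0.119812) = 0.530458.
d = 0.309241 + 0.530458 = 0.839699.
Under a molecular clock d = 2μt, so t = d/(2μ) = 0.839699 / (2 × 0.0038) = 110.49 Myr.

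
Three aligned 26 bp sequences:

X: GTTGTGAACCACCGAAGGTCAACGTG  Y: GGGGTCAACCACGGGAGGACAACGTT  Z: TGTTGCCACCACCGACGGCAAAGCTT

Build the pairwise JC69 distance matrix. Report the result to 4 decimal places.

d(X,Y) = 0.3335, d(X,Z) = 0.7166, d(Y,Z) = 0.7166

X–Y: 7/26 sites differ → p ≈ 0.269231, d = −0.75 ln(1 − 0.358975) = 0.333515 ≈ 0.3335.
X–Z: 12/26 sites differ → p ≈ 0.461538, d = −0.75 ln(1 − 0.615384) = 0.716632 ≈ 0.7166.
Y–Z: 12/26 sites differ → p ≈ 0.461538, d = −0.75 ln(1 − 0.615384) = 0.716632 ≈ 0.7166.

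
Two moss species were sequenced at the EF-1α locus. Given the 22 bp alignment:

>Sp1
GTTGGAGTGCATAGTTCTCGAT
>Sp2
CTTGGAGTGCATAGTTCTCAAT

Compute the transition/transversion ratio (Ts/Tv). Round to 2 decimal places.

Transitions are A↔G and C↔T; transversions are all other mismatches.
Transitions: 1. Transversions: 1.
R = 1/1 = 1.00.

1.00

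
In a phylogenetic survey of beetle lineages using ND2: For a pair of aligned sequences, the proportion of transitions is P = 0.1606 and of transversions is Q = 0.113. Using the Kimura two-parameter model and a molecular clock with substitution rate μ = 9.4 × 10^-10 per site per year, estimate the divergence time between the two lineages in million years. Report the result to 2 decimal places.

Under the Kimura two-parameter model, d = −½ ln(1 − 2P − Q) − ¼ ln(1 − 2Q).
1 − 2P − Q = 0.5658, giving −½ ln(0.5658) = 0.284757.
1 − 2Q = 0.774, giving −¼ ln(0.774) = 0.064046.
d = 0.284757 + 0.064046 = 0.348803.
Under a molecular clock d = 2μt, so t = d/(2μ) = 0.348803 / (2 × 9.4 × 10^-10) = 185.53 million years.

185.53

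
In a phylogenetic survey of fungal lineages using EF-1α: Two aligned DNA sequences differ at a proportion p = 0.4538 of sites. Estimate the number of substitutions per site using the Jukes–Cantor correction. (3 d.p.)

0.697

d = −(3/4) ln(1 − 4p/3) = −0.75 ln(1 − 0.605067) = −0.75 ln(0.394933)
  = −0.75 × (-0.929039) = 0.696779 substitutions/site.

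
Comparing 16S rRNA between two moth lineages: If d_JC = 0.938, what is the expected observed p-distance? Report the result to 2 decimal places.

p = (3/4)(1 − e^(−4d/3)) = 0.75 × (1 − e^(-1.250667)) = 0.75 × (1 − 0.286314) = 0.535265.

0.54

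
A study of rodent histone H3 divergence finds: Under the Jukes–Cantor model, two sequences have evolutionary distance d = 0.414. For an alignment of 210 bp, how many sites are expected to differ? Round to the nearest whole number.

Invert JC69: p = (3/4)(1 − e^(−4d/3)) = 0.75 × (1 − e^(-0.552)) = 0.75 × (1 − 0.575797) = 0.318152.
Expected differing sites = pL ≈ 0.318152 × 210 = 66.81192 ≈ 67.

67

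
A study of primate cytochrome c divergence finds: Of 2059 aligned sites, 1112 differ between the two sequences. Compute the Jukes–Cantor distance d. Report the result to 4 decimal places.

p = 1112/2059 ≈ 0.540068.
d = −(3/4) ln(1 − 4p/3) = −0.75 ln(1 − 0.720091) = −0.75 ln(0.279909)
  = −0.75 × (-1.273291) = 0.954968 substitutions/site.

0.9550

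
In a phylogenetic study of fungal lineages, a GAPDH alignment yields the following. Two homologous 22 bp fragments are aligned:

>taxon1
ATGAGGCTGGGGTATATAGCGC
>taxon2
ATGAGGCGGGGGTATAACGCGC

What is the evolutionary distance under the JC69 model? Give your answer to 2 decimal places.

0.15

The sequences differ at 3 of 22 sites (8, 17, 18), so p = 3/22 ≈ 0.136364.
d = −(3/4) ln(1 − 4p/3) = −0.75 ln(1 − 0.181819) = −0.75 ln(0.818181)
  = −0.75 × (-0.200672) = 0.150504 substitutions/site.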